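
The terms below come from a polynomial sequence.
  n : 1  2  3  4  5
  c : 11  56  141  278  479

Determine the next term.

756

Δ: 45, 85, 137, 201
Δ²: 40, 52, 64
Δ³: 12, 12
The third differences are constant (12).
64 + 12 = 76;  201 + 76 = 277;  479 + 277 = 756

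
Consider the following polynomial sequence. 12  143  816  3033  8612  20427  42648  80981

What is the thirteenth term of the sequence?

131 , 673 , 2217 , 5579 , 11815 , 22221 , 38333
542 , 1544 , 3362 , 6236 , 10406 , 16112
1002 , 1818 , 2874 , 4170 , 5706
816 , 1056 , 1296 , 1536
240 , 240 , 240
Constant fifth difference = 240, so extend:
1536 + 240 = 1776;  5706 + 1776 = 7482;  16112 + 7482 = 23594;  38333 + 23594 = 61927;  80981 + 61927 = 142908
1776 + 240 = 2016;  7482 + 2016 = 9498;  23594 + 9498 = 33092;  61927 + 33092 = 95019;  142908 + 95019 = 237927
2016 + 240 = 2256;  9498 + 2256 = 11754;  33092 + 11754 = 44846;  95019 + 44846 = 139865;  237927 + 139865 = 377792
2256 + 240 = 2496;  11754 + 2496 = 14250;  44846 + 14250 = 59096;  139865 + 59096 = 198961;  377792 + 198961 = 576753
2496 + 240 = 2736;  14250 + 2736 = 16986;  59096 + 16986 = 76082;  198961 + 76082 = 275043;  576753 + 275043 = 851796

851796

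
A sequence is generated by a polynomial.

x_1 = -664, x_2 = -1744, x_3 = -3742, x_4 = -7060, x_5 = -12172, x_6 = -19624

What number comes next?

-30034

D1: -1080, -1998, -3318, -5112, -7452
D2: -918, -1320, -1794, -2340
D3: -402, -474, -546
D4: -72, -72
The fourth differences are constant (-72).
-546 − 72 = -618;  -2340 − 618 = -2958;  -7452 − 2958 = -10410;  -19624 − 10410 = -30034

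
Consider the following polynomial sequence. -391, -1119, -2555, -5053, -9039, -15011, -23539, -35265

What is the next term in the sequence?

-50903

Δ: -728 , -1436 , -2498 , -3986 , -5972 , -8528 , -11726
Δ²: -708 , -1062 , -1488 , -1986 , -2556 , -3198
Δ³: -354 , -426 , -498 , -570 , -642
Δ⁴: -72 , -72 , -72 , -72
Fourth differences constant at -72.
-642 − 72 = -714;  -3198 − 714 = -3912;  -11726 − 3912 = -15638;  -35265 − 15638 = -50903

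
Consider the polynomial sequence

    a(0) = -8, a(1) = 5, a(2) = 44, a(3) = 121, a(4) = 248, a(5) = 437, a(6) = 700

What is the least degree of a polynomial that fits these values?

3

13, 39, 77, 127, 189, 263
26, 38, 50, 62, 74
12, 12, 12, 12
The third differences are constant, so the polynomial has degree 3.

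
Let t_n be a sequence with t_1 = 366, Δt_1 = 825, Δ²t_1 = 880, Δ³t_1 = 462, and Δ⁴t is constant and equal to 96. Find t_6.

18391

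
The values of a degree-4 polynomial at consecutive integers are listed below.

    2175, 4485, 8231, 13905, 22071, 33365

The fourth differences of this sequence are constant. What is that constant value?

First differences: 2310, 3746, 5674, 8166, 11294
Second differences: 1436, 1928, 2492, 3128
Third differences: 492, 564, 636
Fourth differences: 72, 72

72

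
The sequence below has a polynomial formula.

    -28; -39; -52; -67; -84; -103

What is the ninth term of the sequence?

-172

Δ: -11  -13  -15  -17  -19
Δ²: -2  -2  -2  -2
The second differences are constant (-2).
-19 − 2 = -21;  -103 − 21 = -124
-21 − 2 = -23;  -124 − 23 = -147
-23 − 2 = -25;  -147 − 25 = -172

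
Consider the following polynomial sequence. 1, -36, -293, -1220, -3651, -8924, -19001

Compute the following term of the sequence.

First differences: -37 , -257 , -927 , -2431 , -5273 , -10077
Second differences: -220 , -670 , -1504 , -2842 , -4804
Third differences: -450 , -834 , -1338 , -1962
Fourth differences: -384 , -504 , -624
Fifth differences: -120 , -120
The fifth differences are constant (-120).
-624 − 120 = -744;  -1962 − 744 = -2706;  -4804 − 2706 = -7510;  -10077 − 7510 = -17587;  -19001 − 17587 = -36588

-36588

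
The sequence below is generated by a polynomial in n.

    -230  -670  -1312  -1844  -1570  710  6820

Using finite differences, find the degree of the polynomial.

5

First differences: -440, -642, -532, 274, 2280, 6110
Second differences: -202, 110, 806, 2006, 3830
Third differences: 312, 696, 1200, 1824
Fourth differences: 384, 504, 624
Fifth differences: 120, 120
The fifth differences are constant, so the polynomial has degree 5.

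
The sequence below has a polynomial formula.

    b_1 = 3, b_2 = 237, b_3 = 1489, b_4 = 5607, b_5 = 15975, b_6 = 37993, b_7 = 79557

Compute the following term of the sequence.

Δ: 234  1252  4118  10368  22018  41564
Δ²: 1018  2866  6250  11650  19546
Δ³: 1848  3384  5400  7896
Δ⁴: 1536  2016  2496
Δ⁵: 480  480
Constant fifth difference = 480, so extend:
2496 + 480 = 2976;  7896 + 2976 = 10872;  19546 + 10872 = 30418;  41564 + 30418 = 71982;  79557 + 71982 = 151539

151539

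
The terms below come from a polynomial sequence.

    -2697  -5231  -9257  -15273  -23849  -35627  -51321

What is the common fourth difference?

First differences: -2534, -4026, -6016, -8576, -11778, -15694
Second differences: -1492, -1990, -2560, -3202, -3916
Third differences: -498, -570, -642, -714
Fourth differences: -72, -72, -72

-72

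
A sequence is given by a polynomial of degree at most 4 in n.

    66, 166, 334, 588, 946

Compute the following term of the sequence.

1426

100  168  254  358
68  86  104
18  18
The third differences are constant (18).
104 + 18 = 122;  358 + 122 = 480;  946 + 480 = 1426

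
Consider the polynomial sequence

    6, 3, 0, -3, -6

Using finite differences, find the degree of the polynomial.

1

First differences: -3, -3, -3, -3
The first differences are constant, so the polynomial has degree 1.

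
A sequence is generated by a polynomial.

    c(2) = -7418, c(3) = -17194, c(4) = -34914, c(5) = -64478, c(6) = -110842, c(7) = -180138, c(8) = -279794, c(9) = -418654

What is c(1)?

Δ: -9776  -17720  -29564  -46364  -69296  -99656  -138860
Δ²: -7944  -11844  -16800  -22932  -30360  -39204
Δ³: -3900  -4956  -6132  -7428  -8844
Δ⁴: -1056  -1176  -1296  -1416
Δ⁵: -120  -120  -120
The fifth differences are constant at -120.
Work back: -1056 + 120 = -936;  -3900 + 936 = -2964;  -7944 + 2964 = -4980;  -9776 + 4980 = -4796;  -7418 + 4796 = -2622

-2622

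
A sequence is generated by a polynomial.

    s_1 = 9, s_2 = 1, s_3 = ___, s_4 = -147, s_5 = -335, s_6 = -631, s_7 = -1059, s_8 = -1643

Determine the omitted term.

Using the last 5 terms:
Δ: -188, -296, -428, -584
Δ²: -108, -132, -156
Δ³: -24, -24
Constant third difference = -24.
Extend backward: -108 + 24 = -84;  -188 + 84 = -104;  -147 + 104 = -43

-43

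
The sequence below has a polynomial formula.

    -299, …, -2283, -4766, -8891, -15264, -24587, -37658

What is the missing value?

-932

Using the last 6 terms:
First differences: -2483, -4125, -6373, -9323, -13071
Second differences: -1642, -2248, -2950, -3748
Third differences: -606, -702, -798
Fourth differences: -96, -96
Constant fourth difference = -96.
Extend backward: -606 + 96 = -510;  -1642 + 510 = -1132;  -2483 + 1132 = -1351;  -2283 + 1351 = -932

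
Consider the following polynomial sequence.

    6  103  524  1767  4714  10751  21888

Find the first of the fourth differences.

384

First differences: 97, 421, 1243, 2947, 6037, 11137
Second differences: 324, 822, 1704, 3090, 5100
Third differences: 498, 882, 1386, 2010
Fourth differences: 384, 504, 624
Fifth differences: 120, 120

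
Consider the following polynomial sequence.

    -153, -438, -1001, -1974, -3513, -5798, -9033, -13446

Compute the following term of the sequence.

-19289

Δ: -285 , -563 , -973 , -1539 , -2285 , -3235 , -4413
Δ²: -278 , -410 , -566 , -746 , -950 , -1178
Δ³: -132 , -156 , -180 , -204 , -228
Δ⁴: -24 , -24 , -24 , -24
The fourth differences are constant (-24).
-228 − 24 = -252;  -1178 − 252 = -1430;  -4413 − 1430 = -5843;  -13446 − 5843 = -19289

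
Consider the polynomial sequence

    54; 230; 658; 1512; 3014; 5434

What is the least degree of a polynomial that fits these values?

4

Δ: 176, 428, 854, 1502, 2420
Δ²: 252, 426, 648, 918
Δ³: 174, 222, 270
Δ⁴: 48, 48
The fourth differences are constant, so the polynomial has degree 4.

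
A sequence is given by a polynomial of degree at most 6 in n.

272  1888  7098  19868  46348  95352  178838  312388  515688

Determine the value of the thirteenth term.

2590628

Δ: 1616, 5210, 12770, 26480, 49004, 83486, 133550, 203300
Δ²: 3594, 7560, 13710, 22524, 34482, 50064, 69750
Δ³: 3966, 6150, 8814, 11958, 15582, 19686
Δ⁴: 2184, 2664, 3144, 3624, 4104
Δ⁵: 480, 480, 480, 480
Constant fifth difference = 480, so extend:
4104 + 480 = 4584;  19686 + 4584 = 24270;  69750 + 24270 = 94020;  203300 + 94020 = 297320;  515688 + 297320 = 813008
4584 + 480 = 5064;  24270 + 5064 = 29334;  94020 + 29334 = 123354;  297320 + 123354 = 420674;  813008 + 420674 = 1233682
5064 + 480 = 5544;  29334 + 5544 = 34878;  123354 + 34878 = 158232;  420674 + 158232 = 578906;  1233682 + 578906 = 1812588
5544 + 480 = 6024;  34878 + 6024 = 40902;  158232 + 40902 = 199134;  578906 + 199134 = 778040;  1812588 + 778040 = 2590628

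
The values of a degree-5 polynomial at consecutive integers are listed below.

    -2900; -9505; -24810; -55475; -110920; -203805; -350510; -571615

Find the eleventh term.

First differences: -6605, -15305, -30665, -55445, -92885, -146705, -221105
Second differences: -8700, -15360, -24780, -37440, -53820, -74400
Third differences: -6660, -9420, -12660, -16380, -20580
Fourth differences: -2760, -3240, -3720, -4200
Fifth differences: -480, -480, -480
Fifth differences constant at -480.
-4200 − 480 = -4680;  -20580 − 4680 = -25260;  -74400 − 25260 = -99660;  -221105 − 99660 = -320765;  -571615 − 320765 = -892380
-4680 − 480 = -5160;  -25260 − 5160 = -30420;  -99660 − 30420 = -130080;  -320765 − 130080 = -450845;  -892380 − 450845 = -1343225
-5160 − 480 = -5640;  -30420 − 5640 = -36060;  -130080 − 36060 = -166140;  -450845 − 166140 = -616985;  -1343225 − 616985 = -1960210

-1960210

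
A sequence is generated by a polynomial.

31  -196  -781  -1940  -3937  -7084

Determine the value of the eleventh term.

First differences: -227, -585, -1159, -1997, -3147
Second differences: -358, -574, -838, -1150
Third differences: -216, -264, -312
Fourth differences: -48, -48
Fourth differences constant at -48.
-312 − 48 = -360;  -1150 − 360 = -1510;  -3147 − 1510 = -4657;  -7084 − 4657 = -11741
-360 − 48 = -408;  -1510 − 408 = -1918;  -4657 − 1918 = -6575;  -11741 − 6575 = -18316
-408 − 48 = -456;  -1918 − 456 = -2374;  -6575 − 2374 = -8949;  -18316 − 8949 = -27265
-456 − 48 = -504;  -2374 − 504 = -2878;  -8949 − 2878 = -11827;  -27265 − 11827 = -39092
-504 − 48 = -552;  -2878 − 552 = -3430;  -11827 − 3430 = -15257;  -39092 − 15257 = -54349

-54349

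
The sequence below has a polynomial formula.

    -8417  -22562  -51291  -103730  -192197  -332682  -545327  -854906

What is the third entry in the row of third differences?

-15990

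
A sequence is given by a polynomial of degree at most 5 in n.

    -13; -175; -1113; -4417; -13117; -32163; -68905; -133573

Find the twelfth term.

-162, -938, -3304, -8700, -19046, -36742, -64668
-776, -2366, -5396, -10346, -17696, -27926
-1590, -3030, -4950, -7350, -10230
-1440, -1920, -2400, -2880
-480, -480, -480
The fifth differences are constant (-480).
-2880 − 480 = -3360;  -10230 − 3360 = -13590;  -27926 − 13590 = -41516;  -64668 − 41516 = -106184;  -133573 − 106184 = -239757
-3360 − 480 = -3840;  -13590 − 3840 = -17430;  -41516 − 17430 = -58946;  -106184 − 58946 = -165130;  -239757 − 165130 = -404887
-3840 − 480 = -4320;  -17430 − 4320 = -21750;  -58946 − 21750 = -80696;  -165130 − 80696 = -245826;  -404887 − 245826 = -650713
-4320 − 480 = -4800;  -21750 − 4800 = -26550;  -80696 − 26550 = -107246;  -245826 − 107246 = -353072;  -650713 − 353072 = -1003785

-1003785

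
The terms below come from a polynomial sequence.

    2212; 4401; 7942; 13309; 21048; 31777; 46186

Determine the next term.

First differences: 2189 , 3541 , 5367 , 7739 , 10729 , 14409
Second differences: 1352 , 1826 , 2372 , 2990 , 3680
Third differences: 474 , 546 , 618 , 690
Fourth differences: 72 , 72 , 72
The fourth differences are constant (72).
690 + 72 = 762;  3680 + 762 = 4442;  14409 + 4442 = 18851;  46186 + 18851 = 65037

65037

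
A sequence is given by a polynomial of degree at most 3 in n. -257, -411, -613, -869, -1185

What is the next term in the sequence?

Δ: -154, -202, -256, -316
Δ²: -48, -54, -60
Δ³: -6, -6
The third differences are constant (-6).
-60 − 6 = -66;  -316 − 66 = -382;  -1185 − 382 = -1567

-1567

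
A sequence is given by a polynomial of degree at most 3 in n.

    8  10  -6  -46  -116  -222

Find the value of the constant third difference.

D1: 2, -16, -40, -70, -106
D2: -18, -24, -30, -36
D3: -6, -6, -6

-6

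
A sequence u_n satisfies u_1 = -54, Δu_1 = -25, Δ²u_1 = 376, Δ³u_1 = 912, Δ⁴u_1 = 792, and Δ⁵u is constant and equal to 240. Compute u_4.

Build the table forward from the leading diagonal:
Δ⁵: 240  240  240  240
Δ⁴: 792  1032  1272  1512
Δ³: 912  1704  2736  4008
Δ²: 376  1288  2992  5728
Δ: -25  351  1639  4631
u: -54  -79  272  1911

1911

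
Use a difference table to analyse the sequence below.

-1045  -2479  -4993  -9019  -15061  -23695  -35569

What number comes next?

-51403

-1434 , -2514 , -4026 , -6042 , -8634 , -11874
-1080 , -1512 , -2016 , -2592 , -3240
-432 , -504 , -576 , -648
-72 , -72 , -72
Constant fourth difference = -72, so extend:
-648 − 72 = -720;  -3240 − 720 = -3960;  -11874 − 3960 = -15834;  -35569 − 15834 = -51403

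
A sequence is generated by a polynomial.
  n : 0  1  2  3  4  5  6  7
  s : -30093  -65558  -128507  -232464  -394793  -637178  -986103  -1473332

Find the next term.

-35465 , -62949 , -103957 , -162329 , -242385 , -348925 , -487229
-27484 , -41008 , -58372 , -80056 , -106540 , -138304
-13524 , -17364 , -21684 , -26484 , -31764
-3840 , -4320 , -4800 , -5280
-480 , -480 , -480
Fifth differences constant at -480.
-5280 − 480 = -5760;  -31764 − 5760 = -37524;  -138304 − 37524 = -175828;  -487229 − 175828 = -663057;  -1473332 − 663057 = -2136389

-2136389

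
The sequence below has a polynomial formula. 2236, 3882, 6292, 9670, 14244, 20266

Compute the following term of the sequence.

28012

First differences: 1646, 2410, 3378, 4574, 6022
Second differences: 764, 968, 1196, 1448
Third differences: 204, 228, 252
Fourth differences: 24, 24
Fourth differences constant at 24.
252 + 24 = 276;  1448 + 276 = 1724;  6022 + 1724 = 7746;  20266 + 7746 = 28012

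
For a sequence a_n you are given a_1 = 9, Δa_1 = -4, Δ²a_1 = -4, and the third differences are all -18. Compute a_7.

-435

Build the table forward from the leading diagonal:
Third differences: -18, -18, -18, -18, -18, -18, -18
Second differences: -4, -22, -40, -58, -76, -94, -112
First differences: -4, -8, -30, -70, -128, -204, -298
a: 9, 5, -3, -33, -103, -231, -435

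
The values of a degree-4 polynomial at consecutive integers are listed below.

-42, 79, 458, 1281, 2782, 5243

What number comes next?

8994

121, 379, 823, 1501, 2461
258, 444, 678, 960
186, 234, 282
48, 48
The fourth differences are constant (48).
282 + 48 = 330;  960 + 330 = 1290;  2461 + 1290 = 3751;  5243 + 3751 = 8994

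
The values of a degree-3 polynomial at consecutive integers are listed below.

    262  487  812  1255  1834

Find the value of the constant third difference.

Δ: 225, 325, 443, 579
Δ²: 100, 118, 136
Δ³: 18, 18

18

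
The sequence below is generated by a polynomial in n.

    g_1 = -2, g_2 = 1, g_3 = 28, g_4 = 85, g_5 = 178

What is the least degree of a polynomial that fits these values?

3

3, 27, 57, 93
24, 30, 36
6, 6
The third differences are constant, so the polynomial has degree 3.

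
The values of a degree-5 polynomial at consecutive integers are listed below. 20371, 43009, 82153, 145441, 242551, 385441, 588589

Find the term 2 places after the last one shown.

1247611

First differences: 22638, 39144, 63288, 97110, 142890, 203148
Second differences: 16506, 24144, 33822, 45780, 60258
Third differences: 7638, 9678, 11958, 14478
Fourth differences: 2040, 2280, 2520
Fifth differences: 240, 240
The fifth differences are constant (240).
2520 + 240 = 2760;  14478 + 2760 = 17238;  60258 + 17238 = 77496;  203148 + 77496 = 280644;  588589 + 280644 = 869233
2760 + 240 = 3000;  17238 + 3000 = 20238;  77496 + 20238 = 97734;  280644 + 97734 = 378378;  869233 + 378378 = 1247611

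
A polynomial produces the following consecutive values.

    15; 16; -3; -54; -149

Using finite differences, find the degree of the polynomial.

D1: 1, -19, -51, -95
D2: -20, -32, -44
D3: -12, -12
The third differences are constant, so the polynomial has degree 3.

3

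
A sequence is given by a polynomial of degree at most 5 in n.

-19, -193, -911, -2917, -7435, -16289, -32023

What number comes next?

-58021

-174, -718, -2006, -4518, -8854, -15734
-544, -1288, -2512, -4336, -6880
-744, -1224, -1824, -2544
-480, -600, -720
-120, -120
Constant fifth difference = -120, so extend:
-720 − 120 = -840;  -2544 − 840 = -3384;  -6880 − 3384 = -10264;  -15734 − 10264 = -25998;  -32023 − 25998 = -58021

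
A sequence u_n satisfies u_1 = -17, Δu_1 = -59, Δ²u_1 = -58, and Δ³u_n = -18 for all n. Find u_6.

Build the table forward from the leading diagonal:
Δ³: -18, -18, -18, -18, -18, -18
Δ²: -58, -76, -94, -112, -130, -148
Δ: -59, -117, -193, -287, -399, -529
u: -17, -76, -193, -386, -673, -1072

-1072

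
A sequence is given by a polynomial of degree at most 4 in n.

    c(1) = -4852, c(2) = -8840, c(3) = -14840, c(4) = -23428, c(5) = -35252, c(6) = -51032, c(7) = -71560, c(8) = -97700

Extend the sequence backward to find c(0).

-2372

-3988, -6000, -8588, -11824, -15780, -20528, -26140
-2012, -2588, -3236, -3956, -4748, -5612
-576, -648, -720, -792, -864
-72, -72, -72, -72
The fourth differences are constant at -72.
Work back: -576 + 72 = -504;  -2012 + 504 = -1508;  -3988 + 1508 = -2480;  -4852 + 2480 = -2372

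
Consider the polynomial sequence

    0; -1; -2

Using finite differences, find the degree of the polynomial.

1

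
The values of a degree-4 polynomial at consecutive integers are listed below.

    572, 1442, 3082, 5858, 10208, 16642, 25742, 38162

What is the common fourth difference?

First differences: 870, 1640, 2776, 4350, 6434, 9100, 12420
Second differences: 770, 1136, 1574, 2084, 2666, 3320
Third differences: 366, 438, 510, 582, 654
Fourth differences: 72, 72, 72, 72

72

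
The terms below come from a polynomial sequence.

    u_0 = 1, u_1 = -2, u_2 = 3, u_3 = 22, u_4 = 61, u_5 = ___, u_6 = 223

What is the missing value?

126

Using the first 5 terms:
First differences: -3  5  19  39
Second differences: 8  14  20
Third differences: 6  6
Constant third difference = 6.
Extend forward: 20 + 6 = 26;  39 + 26 = 65;  61 + 65 = 126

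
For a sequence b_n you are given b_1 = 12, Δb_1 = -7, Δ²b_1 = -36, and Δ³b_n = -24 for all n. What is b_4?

Build the table forward from the leading diagonal:
Third differences: -24  -24  -24  -24
Second differences: -36  -60  -84  -108
First differences: -7  -43  -103  -187
b: 12  5  -38  -141

-141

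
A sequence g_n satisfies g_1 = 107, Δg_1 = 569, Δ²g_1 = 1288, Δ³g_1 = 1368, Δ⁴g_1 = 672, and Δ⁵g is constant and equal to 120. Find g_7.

Build the table forward from the leading diagonal:
D5: 120  120  120  120  120  120  120
D4: 672  792  912  1032  1152  1272  1392
D3: 1368  2040  2832  3744  4776  5928  7200
D2: 1288  2656  4696  7528  11272  16048  21976
D1: 569  1857  4513  9209  16737  28009  44057
g: 107  676  2533  7046  16255  32992  61001

61001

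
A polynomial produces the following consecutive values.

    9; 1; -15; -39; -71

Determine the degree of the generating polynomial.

D1: -8, -16, -24, -32
D2: -8, -8, -8
The second differences are constant, so the polynomial has degree 2.

2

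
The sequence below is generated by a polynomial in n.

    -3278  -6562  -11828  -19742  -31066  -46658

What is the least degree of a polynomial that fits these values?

4

Δ: -3284, -5266, -7914, -11324, -15592
Δ²: -1982, -2648, -3410, -4268
Δ³: -666, -762, -858
Δ⁴: -96, -96
The fourth differences are constant, so the polynomial has degree 4.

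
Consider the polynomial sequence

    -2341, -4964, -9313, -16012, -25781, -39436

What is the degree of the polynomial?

4

Δ: -2623, -4349, -6699, -9769, -13655
Δ²: -1726, -2350, -3070, -3886
Δ³: -624, -720, -816
Δ⁴: -96, -96
The fourth differences are constant, so the polynomial has degree 4.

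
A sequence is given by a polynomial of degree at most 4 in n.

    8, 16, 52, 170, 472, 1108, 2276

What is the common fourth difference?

48

First differences: 8, 36, 118, 302, 636, 1168
Second differences: 28, 82, 184, 334, 532
Third differences: 54, 102, 150, 198
Fourth differences: 48, 48, 48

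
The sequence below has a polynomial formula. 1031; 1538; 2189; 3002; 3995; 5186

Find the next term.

6593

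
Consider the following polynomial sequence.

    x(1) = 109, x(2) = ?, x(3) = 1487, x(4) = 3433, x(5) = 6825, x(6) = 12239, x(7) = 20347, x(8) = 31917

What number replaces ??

507

Using the last 6 terms:
Δ: 1946, 3392, 5414, 8108, 11570
Δ²: 1446, 2022, 2694, 3462
Δ³: 576, 672, 768
Δ⁴: 96, 96
Constant fourth difference = 96.
Extend backward: 576 − 96 = 480;  1446 − 480 = 966;  1946 − 966 = 980;  1487 − 980 = 507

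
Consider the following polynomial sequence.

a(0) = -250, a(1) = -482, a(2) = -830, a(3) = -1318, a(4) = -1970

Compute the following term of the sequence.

-2810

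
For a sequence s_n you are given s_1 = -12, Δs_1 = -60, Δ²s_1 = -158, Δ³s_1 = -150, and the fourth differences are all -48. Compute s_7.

-6462

Build the table forward from the leading diagonal:
Δ⁴: -48, -48, -48, -48, -48, -48, -48
Δ³: -150, -198, -246, -294, -342, -390, -438
Δ²: -158, -308, -506, -752, -1046, -1388, -1778
Δ: -60, -218, -526, -1032, -1784, -2830, -4218
s: -12, -72, -290, -816, -1848, -3632, -6462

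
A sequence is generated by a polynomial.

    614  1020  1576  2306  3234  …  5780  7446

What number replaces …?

4384

Using the first 5 terms:
Δ: 406, 556, 730, 928
Δ²: 150, 174, 198
Δ³: 24, 24
Constant third difference = 24.
Extend forward: 198 + 24 = 222;  928 + 222 = 1150;  3234 + 1150 = 4384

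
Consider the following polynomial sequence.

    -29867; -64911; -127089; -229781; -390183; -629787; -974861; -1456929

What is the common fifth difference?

First differences: -35044, -62178, -102692, -160402, -239604, -345074, -482068
Second differences: -27134, -40514, -57710, -79202, -105470, -136994
Third differences: -13380, -17196, -21492, -26268, -31524
Fourth differences: -3816, -4296, -4776, -5256
Fifth differences: -480, -480, -480

-480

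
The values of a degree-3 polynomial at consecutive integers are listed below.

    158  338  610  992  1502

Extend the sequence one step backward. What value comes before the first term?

Δ: 180, 272, 382, 510
Δ²: 92, 110, 128
Δ³: 18, 18
The third differences are constant at 18.
Work back: 92 − 18 = 74;  180 − 74 = 106;  158 − 106 = 52

52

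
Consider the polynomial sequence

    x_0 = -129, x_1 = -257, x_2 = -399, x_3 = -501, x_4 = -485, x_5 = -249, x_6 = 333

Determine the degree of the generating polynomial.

4

D1: -128, -142, -102, 16, 236, 582
D2: -14, 40, 118, 220, 346
D3: 54, 78, 102, 126
D4: 24, 24, 24
The fourth differences are constant, so the polynomial has degree 4.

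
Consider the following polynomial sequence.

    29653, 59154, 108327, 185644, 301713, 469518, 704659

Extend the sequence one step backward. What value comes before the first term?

13248

29501  49173  77317  116069  167805  235141
19672  28144  38752  51736  67336
8472  10608  12984  15600
2136  2376  2616
240  240
The fifth differences are constant at 240.
Work back: 2136 − 240 = 1896;  8472 − 1896 = 6576;  19672 − 6576 = 13096;  29501 − 13096 = 16405;  29653 − 16405 = 13248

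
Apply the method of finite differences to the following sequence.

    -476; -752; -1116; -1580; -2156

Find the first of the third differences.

First differences: -276, -364, -464, -576
Second differences: -88, -100, -112
Third differences: -12, -12

-12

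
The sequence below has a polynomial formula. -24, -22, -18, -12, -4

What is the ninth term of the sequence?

48

Δ: 2, 4, 6, 8
Δ²: 2, 2, 2
The second differences are constant (2).
8 + 2 = 10;  -4 + 10 = 6
10 + 2 = 12;  6 + 12 = 18
12 + 2 = 14;  18 + 14 = 32
14 + 2 = 16;  32 + 16 = 48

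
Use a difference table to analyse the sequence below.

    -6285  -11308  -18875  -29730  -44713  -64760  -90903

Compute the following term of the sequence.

First differences: -5023  -7567  -10855  -14983  -20047  -26143
Second differences: -2544  -3288  -4128  -5064  -6096
Third differences: -744  -840  -936  -1032
Fourth differences: -96  -96  -96
Fourth differences constant at -96.
-1032 − 96 = -1128;  -6096 − 1128 = -7224;  -26143 − 7224 = -33367;  -90903 − 33367 = -124270

-124270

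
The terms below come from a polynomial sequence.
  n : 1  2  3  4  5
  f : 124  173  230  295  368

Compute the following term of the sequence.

449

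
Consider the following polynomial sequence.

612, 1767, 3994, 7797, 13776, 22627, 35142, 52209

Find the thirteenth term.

Δ: 1155, 2227, 3803, 5979, 8851, 12515, 17067
Δ²: 1072, 1576, 2176, 2872, 3664, 4552
Δ³: 504, 600, 696, 792, 888
Δ⁴: 96, 96, 96, 96
Constant fourth difference = 96, so extend:
888 + 96 = 984;  4552 + 984 = 5536;  17067 + 5536 = 22603;  52209 + 22603 = 74812
984 + 96 = 1080;  5536 + 1080 = 6616;  22603 + 6616 = 29219;  74812 + 29219 = 104031
1080 + 96 = 1176;  6616 + 1176 = 7792;  29219 + 7792 = 37011;  104031 + 37011 = 141042
1176 + 96 = 1272;  7792 + 1272 = 9064;  37011 + 9064 = 46075;  141042 + 46075 = 187117
1272 + 96 = 1368;  9064 + 1368 = 10432;  46075 + 10432 = 56507;  187117 + 56507 = 243624

243624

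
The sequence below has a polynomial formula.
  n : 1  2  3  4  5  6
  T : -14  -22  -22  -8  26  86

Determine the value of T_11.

D1: -8 , 0 , 14 , 34 , 60
D2: 8 , 14 , 20 , 26
D3: 6 , 6 , 6
Constant third difference = 6, so extend:
26 + 6 = 32;  60 + 32 = 92;  86 + 92 = 178
32 + 6 = 38;  92 + 38 = 130;  178 + 130 = 308
38 + 6 = 44;  130 + 44 = 174;  308 + 174 = 482
44 + 6 = 50;  174 + 50 = 224;  482 + 224 = 706
50 + 6 = 56;  224 + 56 = 280;  706 + 280 = 986

986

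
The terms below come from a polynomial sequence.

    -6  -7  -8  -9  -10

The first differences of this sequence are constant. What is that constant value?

-1

Δ: -1, -1, -1, -1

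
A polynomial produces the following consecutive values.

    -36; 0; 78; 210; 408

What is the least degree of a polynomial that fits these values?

Δ: 36, 78, 132, 198
Δ²: 42, 54, 66
Δ³: 12, 12
The third differences are constant, so the polynomial has degree 3.

3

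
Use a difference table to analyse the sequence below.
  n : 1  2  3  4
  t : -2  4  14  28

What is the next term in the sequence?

First differences: 6  10  14
Second differences: 4  4
Second differences constant at 4.
14 + 4 = 18;  28 + 18 = 46

46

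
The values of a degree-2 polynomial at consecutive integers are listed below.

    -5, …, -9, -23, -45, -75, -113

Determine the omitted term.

-3

Using the last 5 terms:
First differences: -14  -22  -30  -38
Second differences: -8  -8  -8
Constant second difference = -8.
Extend backward: -14 + 8 = -6;  -9 + 6 = -3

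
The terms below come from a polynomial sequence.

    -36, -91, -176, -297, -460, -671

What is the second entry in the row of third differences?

First differences: -55, -85, -121, -163, -211
Second differences: -30, -36, -42, -48
Third differences: -6, -6, -6

-6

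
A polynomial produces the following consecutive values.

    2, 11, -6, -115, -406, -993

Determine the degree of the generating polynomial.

D1: 9, -17, -109, -291, -587
D2: -26, -92, -182, -296
D3: -66, -90, -114
D4: -24, -24
The fourth differences are constant, so the polynomial has degree 4.

4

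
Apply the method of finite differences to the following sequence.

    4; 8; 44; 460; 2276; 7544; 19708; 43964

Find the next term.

4, 36, 416, 1816, 5268, 12164, 24256
32, 380, 1400, 3452, 6896, 12092
348, 1020, 2052, 3444, 5196
672, 1032, 1392, 1752
360, 360, 360
Constant fifth difference = 360, so extend:
1752 + 360 = 2112;  5196 + 2112 = 7308;  12092 + 7308 = 19400;  24256 + 19400 = 43656;  43964 + 43656 = 87620

87620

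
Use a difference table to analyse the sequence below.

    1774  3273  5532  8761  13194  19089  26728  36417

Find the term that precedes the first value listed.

Δ: 1499, 2259, 3229, 4433, 5895, 7639, 9689
Δ²: 760, 970, 1204, 1462, 1744, 2050
Δ³: 210, 234, 258, 282, 306
Δ⁴: 24, 24, 24, 24
The fourth differences are constant at 24.
Work back: 210 − 24 = 186;  760 − 186 = 574;  1499 − 574 = 925;  1774 − 925 = 849

849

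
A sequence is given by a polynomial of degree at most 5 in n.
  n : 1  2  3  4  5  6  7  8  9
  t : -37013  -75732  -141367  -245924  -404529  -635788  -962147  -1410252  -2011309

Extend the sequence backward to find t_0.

-15964

Δ: -38719, -65635, -104557, -158605, -231259, -326359, -448105, -601057
Δ²: -26916, -38922, -54048, -72654, -95100, -121746, -152952
Δ³: -12006, -15126, -18606, -22446, -26646, -31206
Δ⁴: -3120, -3480, -3840, -4200, -4560
Δ⁵: -360, -360, -360, -360
The fifth differences are constant at -360.
Work back: -3120 + 360 = -2760;  -12006 + 2760 = -9246;  -26916 + 9246 = -17670;  -38719 + 17670 = -21049;  -37013 + 21049 = -15964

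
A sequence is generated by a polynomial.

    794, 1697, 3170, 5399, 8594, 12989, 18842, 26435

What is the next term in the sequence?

Δ: 903, 1473, 2229, 3195, 4395, 5853, 7593
Δ²: 570, 756, 966, 1200, 1458, 1740
Δ³: 186, 210, 234, 258, 282
Δ⁴: 24, 24, 24, 24
Fourth differences constant at 24.
282 + 24 = 306;  1740 + 306 = 2046;  7593 + 2046 = 9639;  26435 + 9639 = 36074

36074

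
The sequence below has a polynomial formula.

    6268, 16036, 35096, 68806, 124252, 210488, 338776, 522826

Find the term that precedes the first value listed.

First differences: 9768, 19060, 33710, 55446, 86236, 128288, 184050
Second differences: 9292, 14650, 21736, 30790, 42052, 55762
Third differences: 5358, 7086, 9054, 11262, 13710
Fourth differences: 1728, 1968, 2208, 2448
Fifth differences: 240, 240, 240
The fifth differences are constant at 240.
Work back: 1728 − 240 = 1488;  5358 − 1488 = 3870;  9292 − 3870 = 5422;  9768 − 5422 = 4346;  6268 − 4346 = 1922

1922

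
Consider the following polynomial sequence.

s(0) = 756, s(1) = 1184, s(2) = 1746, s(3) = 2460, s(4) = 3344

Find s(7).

Δ: 428, 562, 714, 884
Δ²: 134, 152, 170
Δ³: 18, 18
Constant third difference = 18, so extend:
170 + 18 = 188;  884 + 188 = 1072;  3344 + 1072 = 4416
188 + 18 = 206;  1072 + 206 = 1278;  4416 + 1278 = 5694
206 + 18 = 224;  1278 + 224 = 1502;  5694 + 1502 = 7196

7196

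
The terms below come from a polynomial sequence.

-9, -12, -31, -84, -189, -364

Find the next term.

-627

First differences: -3, -19, -53, -105, -175
Second differences: -16, -34, -52, -70
Third differences: -18, -18, -18
Constant third difference = -18, so extend:
-70 − 18 = -88;  -175 − 88 = -263;  -364 − 263 = -627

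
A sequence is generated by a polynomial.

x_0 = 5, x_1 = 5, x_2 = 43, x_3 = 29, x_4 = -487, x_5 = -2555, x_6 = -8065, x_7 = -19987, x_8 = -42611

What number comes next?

-81787

0, 38, -14, -516, -2068, -5510, -11922, -22624
38, -52, -502, -1552, -3442, -6412, -10702
-90, -450, -1050, -1890, -2970, -4290
-360, -600, -840, -1080, -1320
-240, -240, -240, -240
The fifth differences are constant (-240).
-1320 − 240 = -1560;  -4290 − 1560 = -5850;  -10702 − 5850 = -16552;  -22624 − 16552 = -39176;  -42611 − 39176 = -81787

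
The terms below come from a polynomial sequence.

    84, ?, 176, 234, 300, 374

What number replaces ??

Using the last 4 terms:
58  66  74
8  8
Constant second difference = 8.
Extend backward: 58 − 8 = 50;  176 − 50 = 126

126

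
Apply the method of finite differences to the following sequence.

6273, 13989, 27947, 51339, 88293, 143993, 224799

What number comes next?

338367

Δ: 7716, 13958, 23392, 36954, 55700, 80806
Δ²: 6242, 9434, 13562, 18746, 25106
Δ³: 3192, 4128, 5184, 6360
Δ⁴: 936, 1056, 1176
Δ⁵: 120, 120
Fifth differences constant at 120.
1176 + 120 = 1296;  6360 + 1296 = 7656;  25106 + 7656 = 32762;  80806 + 32762 = 113568;  224799 + 113568 = 338367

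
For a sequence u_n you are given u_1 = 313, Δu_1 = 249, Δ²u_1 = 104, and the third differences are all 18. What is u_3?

915

Build the table forward from the leading diagonal:
Third differences: 18  18  18
Second differences: 104  122  140
First differences: 249  353  475
u: 313  562  915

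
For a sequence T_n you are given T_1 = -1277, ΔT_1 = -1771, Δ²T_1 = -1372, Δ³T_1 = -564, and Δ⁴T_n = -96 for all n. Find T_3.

-6191

Build the table forward from the leading diagonal:
Δ⁴: -96  -96  -96
Δ³: -564  -660  -756
Δ²: -1372  -1936  -2596
Δ: -1771  -3143  -5079
T: -1277  -3048  -6191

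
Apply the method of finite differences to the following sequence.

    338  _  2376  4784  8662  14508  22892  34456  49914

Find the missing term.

Using the last 7 terms:
2408  3878  5846  8384  11564  15458
1470  1968  2538  3180  3894
498  570  642  714
72  72  72
Constant fourth difference = 72.
Extend backward: 498 − 72 = 426;  1470 − 426 = 1044;  2408 − 1044 = 1364;  2376 − 1364 = 1012

1012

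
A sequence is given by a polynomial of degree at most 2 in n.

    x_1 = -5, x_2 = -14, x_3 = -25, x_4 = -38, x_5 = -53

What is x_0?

2

-9  -11  -13  -15
-2  -2  -2
The second differences are constant at -2.
Work back: -9 + 2 = -7;  -5 + 7 = 2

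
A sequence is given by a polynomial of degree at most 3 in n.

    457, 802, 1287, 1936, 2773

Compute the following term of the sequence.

Δ: 345, 485, 649, 837
Δ²: 140, 164, 188
Δ³: 24, 24
Constant third difference = 24, so extend:
188 + 24 = 212;  837 + 212 = 1049;  2773 + 1049 = 3822

3822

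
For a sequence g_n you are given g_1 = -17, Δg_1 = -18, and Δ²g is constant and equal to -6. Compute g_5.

-125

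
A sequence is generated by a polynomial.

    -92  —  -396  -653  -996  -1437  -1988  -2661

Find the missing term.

Using the last 6 terms:
Δ: -257, -343, -441, -551, -673
Δ²: -86, -98, -110, -122
Δ³: -12, -12, -12
Constant third difference = -12.
Extend backward: -86 + 12 = -74;  -257 + 74 = -183;  -396 + 183 = -213

-213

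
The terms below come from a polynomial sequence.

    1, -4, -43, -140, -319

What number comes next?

D1: -5, -39, -97, -179
D2: -34, -58, -82
D3: -24, -24
Third differences constant at -24.
-82 − 24 = -106;  -179 − 106 = -285;  -319 − 285 = -604

-604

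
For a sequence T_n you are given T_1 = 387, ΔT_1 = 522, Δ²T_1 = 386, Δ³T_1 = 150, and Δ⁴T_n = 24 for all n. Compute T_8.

18237

Build the table forward from the leading diagonal:
Δ⁴: 24  24  24  24  24  24  24  24
Δ³: 150  174  198  222  246  270  294  318
Δ²: 386  536  710  908  1130  1376  1646  1940
Δ: 522  908  1444  2154  3062  4192  5568  7214
T: 387  909  1817  3261  5415  8477  12669  18237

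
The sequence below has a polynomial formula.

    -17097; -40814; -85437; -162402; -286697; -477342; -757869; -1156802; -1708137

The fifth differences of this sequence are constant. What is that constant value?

Δ: -23717, -44623, -76965, -124295, -190645, -280527, -398933, -551335
Δ²: -20906, -32342, -47330, -66350, -89882, -118406, -152402
Δ³: -11436, -14988, -19020, -23532, -28524, -33996
Δ⁴: -3552, -4032, -4512, -4992, -5472
Δ⁵: -480, -480, -480, -480

-480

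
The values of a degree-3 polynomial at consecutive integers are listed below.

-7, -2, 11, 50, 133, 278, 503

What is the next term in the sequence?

826

First differences: 5 , 13 , 39 , 83 , 145 , 225
Second differences: 8 , 26 , 44 , 62 , 80
Third differences: 18 , 18 , 18 , 18
Constant third difference = 18, so extend:
80 + 18 = 98;  225 + 98 = 323;  503 + 323 = 826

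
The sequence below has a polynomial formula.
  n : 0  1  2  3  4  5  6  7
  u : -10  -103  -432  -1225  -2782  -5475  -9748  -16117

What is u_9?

Δ: -93 , -329 , -793 , -1557 , -2693 , -4273 , -6369
Δ²: -236 , -464 , -764 , -1136 , -1580 , -2096
Δ³: -228 , -300 , -372 , -444 , -516
Δ⁴: -72 , -72 , -72 , -72
The fourth differences are constant (-72).
-516 − 72 = -588;  -2096 − 588 = -2684;  -6369 − 2684 = -9053;  -16117 − 9053 = -25170
-588 − 72 = -660;  -2684 − 660 = -3344;  -9053 − 3344 = -12397;  -25170 − 12397 = -37567

-37567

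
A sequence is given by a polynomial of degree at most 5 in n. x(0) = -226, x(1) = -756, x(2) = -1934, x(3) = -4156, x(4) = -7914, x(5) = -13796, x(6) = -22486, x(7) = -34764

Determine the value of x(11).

Δ: -530, -1178, -2222, -3758, -5882, -8690, -12278
Δ²: -648, -1044, -1536, -2124, -2808, -3588
Δ³: -396, -492, -588, -684, -780
Δ⁴: -96, -96, -96, -96
The fourth differences are constant (-96).
-780 − 96 = -876;  -3588 − 876 = -4464;  -12278 − 4464 = -16742;  -34764 − 16742 = -51506
-876 − 96 = -972;  -4464 − 972 = -5436;  -16742 − 5436 = -22178;  -51506 − 22178 = -73684
-972 − 96 = -1068;  -5436 − 1068 = -6504;  -22178 − 6504 = -28682;  -73684 − 28682 = -102366
-1068 − 96 = -1164;  -6504 − 1164 = -7668;  -28682 − 7668 = -36350;  -102366 − 36350 = -138716

-138716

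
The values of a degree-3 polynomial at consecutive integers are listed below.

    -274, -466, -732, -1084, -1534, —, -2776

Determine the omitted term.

Using the first 5 terms:
First differences: -192  -266  -352  -450
Second differences: -74  -86  -98
Third differences: -12  -12
Constant third difference = -12.
Extend forward: -98 − 12 = -110;  -450 − 110 = -560;  -1534 − 560 = -2094

-2094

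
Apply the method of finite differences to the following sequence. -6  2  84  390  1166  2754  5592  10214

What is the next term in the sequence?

17250

8 , 82 , 306 , 776 , 1588 , 2838 , 4622
74 , 224 , 470 , 812 , 1250 , 1784
150 , 246 , 342 , 438 , 534
96 , 96 , 96 , 96
Fourth differences constant at 96.
534 + 96 = 630;  1784 + 630 = 2414;  4622 + 2414 = 7036;  10214 + 7036 = 17250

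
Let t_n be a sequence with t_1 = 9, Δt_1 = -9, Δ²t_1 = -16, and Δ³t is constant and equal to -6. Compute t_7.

-405

Build the table forward from the leading diagonal:
D3: -6  -6  -6  -6  -6  -6  -6
D2: -16  -22  -28  -34  -40  -46  -52
D1: -9  -25  -47  -75  -109  -149  -195
t: 9  0  -25  -72  -147  -256  -405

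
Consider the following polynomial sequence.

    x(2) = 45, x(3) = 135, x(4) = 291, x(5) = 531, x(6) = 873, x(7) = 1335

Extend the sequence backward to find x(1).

3

Δ: 90, 156, 240, 342, 462
Δ²: 66, 84, 102, 120
Δ³: 18, 18, 18
The third differences are constant at 18.
Work back: 66 − 18 = 48;  90 − 48 = 42;  45 − 42 = 3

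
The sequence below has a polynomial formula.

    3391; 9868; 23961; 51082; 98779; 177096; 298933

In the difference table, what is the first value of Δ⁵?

D1: 6477, 14093, 27121, 47697, 78317, 121837
D2: 7616, 13028, 20576, 30620, 43520
D3: 5412, 7548, 10044, 12900
D4: 2136, 2496, 2856
D5: 360, 360

360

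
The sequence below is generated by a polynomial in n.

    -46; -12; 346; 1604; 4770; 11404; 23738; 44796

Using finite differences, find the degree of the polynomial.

5

First differences: 34, 358, 1258, 3166, 6634, 12334, 21058
Second differences: 324, 900, 1908, 3468, 5700, 8724
Third differences: 576, 1008, 1560, 2232, 3024
Fourth differences: 432, 552, 672, 792
Fifth differences: 120, 120, 120
The fifth differences are constant, so the polynomial has degree 5.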